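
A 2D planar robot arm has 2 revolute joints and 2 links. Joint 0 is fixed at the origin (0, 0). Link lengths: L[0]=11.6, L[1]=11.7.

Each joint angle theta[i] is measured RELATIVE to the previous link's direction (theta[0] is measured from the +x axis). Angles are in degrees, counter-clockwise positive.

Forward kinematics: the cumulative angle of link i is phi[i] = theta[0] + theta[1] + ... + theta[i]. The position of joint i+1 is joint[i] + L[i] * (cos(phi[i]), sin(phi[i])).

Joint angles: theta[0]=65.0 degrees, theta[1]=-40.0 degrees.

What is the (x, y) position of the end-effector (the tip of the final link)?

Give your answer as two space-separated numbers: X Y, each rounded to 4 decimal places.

Answer: 15.5062 15.4578

Derivation:
joint[0] = (0.0000, 0.0000)  (base)
link 0: phi[0] = 65 = 65 deg
  cos(65 deg) = 0.4226, sin(65 deg) = 0.9063
  joint[1] = (0.0000, 0.0000) + 11.6 * (0.4226, 0.9063) = (0.0000 + 4.9024, 0.0000 + 10.5132) = (4.9024, 10.5132)
link 1: phi[1] = 65 + -40 = 25 deg
  cos(25 deg) = 0.9063, sin(25 deg) = 0.4226
  joint[2] = (4.9024, 10.5132) + 11.7 * (0.9063, 0.4226) = (4.9024 + 10.6038, 10.5132 + 4.9446) = (15.5062, 15.4578)
End effector: (15.5062, 15.4578)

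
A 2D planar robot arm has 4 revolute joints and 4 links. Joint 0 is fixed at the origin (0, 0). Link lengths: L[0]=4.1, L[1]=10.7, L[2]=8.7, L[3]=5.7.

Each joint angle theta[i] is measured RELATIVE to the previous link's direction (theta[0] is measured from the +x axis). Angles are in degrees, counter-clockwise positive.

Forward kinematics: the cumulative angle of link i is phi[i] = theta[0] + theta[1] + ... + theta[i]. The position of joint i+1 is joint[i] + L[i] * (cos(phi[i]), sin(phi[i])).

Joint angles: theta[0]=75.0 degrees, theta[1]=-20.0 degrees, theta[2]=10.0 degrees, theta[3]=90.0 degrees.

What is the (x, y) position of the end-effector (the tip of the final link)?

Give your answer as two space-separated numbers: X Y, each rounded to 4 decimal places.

joint[0] = (0.0000, 0.0000)  (base)
link 0: phi[0] = 75 = 75 deg
  cos(75 deg) = 0.2588, sin(75 deg) = 0.9659
  joint[1] = (0.0000, 0.0000) + 4.1 * (0.2588, 0.9659) = (0.0000 + 1.0612, 0.0000 + 3.9603) = (1.0612, 3.9603)
link 1: phi[1] = 75 + -20 = 55 deg
  cos(55 deg) = 0.5736, sin(55 deg) = 0.8192
  joint[2] = (1.0612, 3.9603) + 10.7 * (0.5736, 0.8192) = (1.0612 + 6.1373, 3.9603 + 8.7649) = (7.1984, 12.7252)
link 2: phi[2] = 75 + -20 + 10 = 65 deg
  cos(65 deg) = 0.4226, sin(65 deg) = 0.9063
  joint[3] = (7.1984, 12.7252) + 8.7 * (0.4226, 0.9063) = (7.1984 + 3.6768, 12.7252 + 7.8849) = (10.8752, 20.6101)
link 3: phi[3] = 75 + -20 + 10 + 90 = 155 deg
  cos(155 deg) = -0.9063, sin(155 deg) = 0.4226
  joint[4] = (10.8752, 20.6101) + 5.7 * (-0.9063, 0.4226) = (10.8752 + -5.1660, 20.6101 + 2.4089) = (5.7093, 23.0190)
End effector: (5.7093, 23.0190)

Answer: 5.7093 23.0190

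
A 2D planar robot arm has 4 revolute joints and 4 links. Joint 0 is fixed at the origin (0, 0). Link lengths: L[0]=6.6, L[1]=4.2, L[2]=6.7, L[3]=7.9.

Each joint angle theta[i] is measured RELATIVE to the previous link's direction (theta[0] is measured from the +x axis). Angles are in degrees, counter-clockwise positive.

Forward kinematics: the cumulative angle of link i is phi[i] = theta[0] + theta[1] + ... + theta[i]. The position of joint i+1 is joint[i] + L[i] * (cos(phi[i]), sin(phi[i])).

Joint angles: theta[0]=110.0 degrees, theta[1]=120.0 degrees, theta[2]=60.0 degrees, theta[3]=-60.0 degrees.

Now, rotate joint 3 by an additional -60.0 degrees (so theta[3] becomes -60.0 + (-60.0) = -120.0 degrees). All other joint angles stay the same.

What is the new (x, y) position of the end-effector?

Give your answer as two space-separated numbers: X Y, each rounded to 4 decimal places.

joint[0] = (0.0000, 0.0000)  (base)
link 0: phi[0] = 110 = 110 deg
  cos(110 deg) = -0.3420, sin(110 deg) = 0.9397
  joint[1] = (0.0000, 0.0000) + 6.6 * (-0.3420, 0.9397) = (0.0000 + -2.2573, 0.0000 + 6.2020) = (-2.2573, 6.2020)
link 1: phi[1] = 110 + 120 = 230 deg
  cos(230 deg) = -0.6428, sin(230 deg) = -0.7660
  joint[2] = (-2.2573, 6.2020) + 4.2 * (-0.6428, -0.7660) = (-2.2573 + -2.6997, 6.2020 + -3.2174) = (-4.9570, 2.9846)
link 2: phi[2] = 110 + 120 + 60 = 290 deg
  cos(290 deg) = 0.3420, sin(290 deg) = -0.9397
  joint[3] = (-4.9570, 2.9846) + 6.7 * (0.3420, -0.9397) = (-4.9570 + 2.2915, 2.9846 + -6.2959) = (-2.6655, -3.3114)
link 3: phi[3] = 110 + 120 + 60 + -120 = 170 deg
  cos(170 deg) = -0.9848, sin(170 deg) = 0.1736
  joint[4] = (-2.6655, -3.3114) + 7.9 * (-0.9848, 0.1736) = (-2.6655 + -7.7800, -3.3114 + 1.3718) = (-10.4455, -1.9395)
End effector: (-10.4455, -1.9395)

Answer: -10.4455 -1.9395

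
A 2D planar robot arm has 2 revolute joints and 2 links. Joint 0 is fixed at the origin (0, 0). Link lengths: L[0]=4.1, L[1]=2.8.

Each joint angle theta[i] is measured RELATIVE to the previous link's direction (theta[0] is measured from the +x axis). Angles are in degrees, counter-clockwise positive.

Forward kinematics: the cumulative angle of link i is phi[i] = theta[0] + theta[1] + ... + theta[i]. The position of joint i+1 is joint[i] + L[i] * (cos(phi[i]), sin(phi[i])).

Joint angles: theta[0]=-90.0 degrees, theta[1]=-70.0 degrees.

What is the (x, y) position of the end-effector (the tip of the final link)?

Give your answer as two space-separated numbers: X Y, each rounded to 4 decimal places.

Answer: -2.6311 -5.0577

Derivation:
joint[0] = (0.0000, 0.0000)  (base)
link 0: phi[0] = -90 = -90 deg
  cos(-90 deg) = 0.0000, sin(-90 deg) = -1.0000
  joint[1] = (0.0000, 0.0000) + 4.1 * (0.0000, -1.0000) = (0.0000 + 0.0000, 0.0000 + -4.1000) = (0.0000, -4.1000)
link 1: phi[1] = -90 + -70 = -160 deg
  cos(-160 deg) = -0.9397, sin(-160 deg) = -0.3420
  joint[2] = (0.0000, -4.1000) + 2.8 * (-0.9397, -0.3420) = (0.0000 + -2.6311, -4.1000 + -0.9577) = (-2.6311, -5.0577)
End effector: (-2.6311, -5.0577)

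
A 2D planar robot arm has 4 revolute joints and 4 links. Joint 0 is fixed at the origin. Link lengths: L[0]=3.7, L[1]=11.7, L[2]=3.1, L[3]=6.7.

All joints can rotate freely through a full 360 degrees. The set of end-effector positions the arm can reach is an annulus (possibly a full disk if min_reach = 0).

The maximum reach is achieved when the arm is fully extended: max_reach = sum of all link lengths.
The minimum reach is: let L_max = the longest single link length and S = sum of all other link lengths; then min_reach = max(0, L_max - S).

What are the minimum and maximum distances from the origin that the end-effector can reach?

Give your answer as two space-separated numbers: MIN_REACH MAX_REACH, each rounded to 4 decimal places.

Link lengths: [3.7, 11.7, 3.1, 6.7]
max_reach = 3.7 + 11.7 + 3.1 + 6.7 = 25.2
L_max = max([3.7, 11.7, 3.1, 6.7]) = 11.7
S (sum of others) = 25.2 - 11.7 = 13.5
min_reach = max(0, 11.7 - 13.5) = max(0, -1.8) = 0

Answer: 0.0000 25.2000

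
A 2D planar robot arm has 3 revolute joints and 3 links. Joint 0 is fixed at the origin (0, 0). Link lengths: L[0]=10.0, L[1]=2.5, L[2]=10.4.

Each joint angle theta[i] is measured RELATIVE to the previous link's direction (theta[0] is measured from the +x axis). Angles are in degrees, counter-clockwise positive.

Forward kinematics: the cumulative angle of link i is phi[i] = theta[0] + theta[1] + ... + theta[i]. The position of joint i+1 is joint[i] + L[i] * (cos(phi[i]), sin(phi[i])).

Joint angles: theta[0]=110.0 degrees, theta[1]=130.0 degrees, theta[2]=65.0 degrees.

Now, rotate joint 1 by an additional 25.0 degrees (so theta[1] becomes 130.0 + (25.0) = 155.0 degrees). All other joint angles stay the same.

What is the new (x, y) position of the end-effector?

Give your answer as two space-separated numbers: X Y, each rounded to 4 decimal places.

Answer: 5.3686 1.7064

Derivation:
joint[0] = (0.0000, 0.0000)  (base)
link 0: phi[0] = 110 = 110 deg
  cos(110 deg) = -0.3420, sin(110 deg) = 0.9397
  joint[1] = (0.0000, 0.0000) + 10 * (-0.3420, 0.9397) = (0.0000 + -3.4202, 0.0000 + 9.3969) = (-3.4202, 9.3969)
link 1: phi[1] = 110 + 155 = 265 deg
  cos(265 deg) = -0.0872, sin(265 deg) = -0.9962
  joint[2] = (-3.4202, 9.3969) + 2.5 * (-0.0872, -0.9962) = (-3.4202 + -0.2179, 9.3969 + -2.4905) = (-3.6381, 6.9064)
link 2: phi[2] = 110 + 155 + 65 = 330 deg
  cos(330 deg) = 0.8660, sin(330 deg) = -0.5000
  joint[3] = (-3.6381, 6.9064) + 10.4 * (0.8660, -0.5000) = (-3.6381 + 9.0067, 6.9064 + -5.2000) = (5.3686, 1.7064)
End effector: (5.3686, 1.7064)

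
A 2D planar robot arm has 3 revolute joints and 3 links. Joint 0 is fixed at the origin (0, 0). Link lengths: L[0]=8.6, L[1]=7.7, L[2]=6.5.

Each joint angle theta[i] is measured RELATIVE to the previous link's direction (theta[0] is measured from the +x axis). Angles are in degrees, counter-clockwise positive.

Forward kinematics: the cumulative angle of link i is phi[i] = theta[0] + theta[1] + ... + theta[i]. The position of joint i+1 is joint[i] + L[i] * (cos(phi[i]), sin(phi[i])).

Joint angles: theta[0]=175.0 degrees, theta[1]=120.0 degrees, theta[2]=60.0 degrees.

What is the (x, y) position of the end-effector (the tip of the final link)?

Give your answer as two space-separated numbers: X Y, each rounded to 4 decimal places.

joint[0] = (0.0000, 0.0000)  (base)
link 0: phi[0] = 175 = 175 deg
  cos(175 deg) = -0.9962, sin(175 deg) = 0.0872
  joint[1] = (0.0000, 0.0000) + 8.6 * (-0.9962, 0.0872) = (0.0000 + -8.5673, 0.0000 + 0.7495) = (-8.5673, 0.7495)
link 1: phi[1] = 175 + 120 = 295 deg
  cos(295 deg) = 0.4226, sin(295 deg) = -0.9063
  joint[2] = (-8.5673, 0.7495) + 7.7 * (0.4226, -0.9063) = (-8.5673 + 3.2542, 0.7495 + -6.9786) = (-5.3131, -6.2290)
link 2: phi[2] = 175 + 120 + 60 = 355 deg
  cos(355 deg) = 0.9962, sin(355 deg) = -0.0872
  joint[3] = (-5.3131, -6.2290) + 6.5 * (0.9962, -0.0872) = (-5.3131 + 6.4753, -6.2290 + -0.5665) = (1.1622, -6.7955)
End effector: (1.1622, -6.7955)

Answer: 1.1622 -6.7955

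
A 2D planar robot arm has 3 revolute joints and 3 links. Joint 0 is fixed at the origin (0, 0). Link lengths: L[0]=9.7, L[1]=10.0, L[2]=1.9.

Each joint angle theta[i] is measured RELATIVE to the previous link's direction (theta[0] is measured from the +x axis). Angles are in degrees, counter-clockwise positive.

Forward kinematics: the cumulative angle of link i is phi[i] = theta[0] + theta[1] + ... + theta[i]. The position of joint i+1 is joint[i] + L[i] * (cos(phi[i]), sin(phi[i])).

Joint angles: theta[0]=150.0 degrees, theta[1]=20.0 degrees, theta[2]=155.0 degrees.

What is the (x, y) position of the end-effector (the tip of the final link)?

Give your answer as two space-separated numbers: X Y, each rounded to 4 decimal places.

Answer: -16.6921 5.4967

Derivation:
joint[0] = (0.0000, 0.0000)  (base)
link 0: phi[0] = 150 = 150 deg
  cos(150 deg) = -0.8660, sin(150 deg) = 0.5000
  joint[1] = (0.0000, 0.0000) + 9.7 * (-0.8660, 0.5000) = (0.0000 + -8.4004, 0.0000 + 4.8500) = (-8.4004, 4.8500)
link 1: phi[1] = 150 + 20 = 170 deg
  cos(170 deg) = -0.9848, sin(170 deg) = 0.1736
  joint[2] = (-8.4004, 4.8500) + 10 * (-0.9848, 0.1736) = (-8.4004 + -9.8481, 4.8500 + 1.7365) = (-18.2485, 6.5865)
link 2: phi[2] = 150 + 20 + 155 = 325 deg
  cos(325 deg) = 0.8192, sin(325 deg) = -0.5736
  joint[3] = (-18.2485, 6.5865) + 1.9 * (0.8192, -0.5736) = (-18.2485 + 1.5564, 6.5865 + -1.0898) = (-16.6921, 5.4967)
End effector: (-16.6921, 5.4967)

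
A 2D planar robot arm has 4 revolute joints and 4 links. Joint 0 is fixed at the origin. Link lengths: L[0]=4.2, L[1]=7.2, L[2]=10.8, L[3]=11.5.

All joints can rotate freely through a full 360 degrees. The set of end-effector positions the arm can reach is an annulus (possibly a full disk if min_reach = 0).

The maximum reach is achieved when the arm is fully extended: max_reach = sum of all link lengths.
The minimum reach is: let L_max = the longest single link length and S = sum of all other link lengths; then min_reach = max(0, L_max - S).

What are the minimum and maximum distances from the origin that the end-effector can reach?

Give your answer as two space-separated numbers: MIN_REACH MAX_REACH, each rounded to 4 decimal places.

Answer: 0.0000 33.7000

Derivation:
Link lengths: [4.2, 7.2, 10.8, 11.5]
max_reach = 4.2 + 7.2 + 10.8 + 11.5 = 33.7
L_max = max([4.2, 7.2, 10.8, 11.5]) = 11.5
S (sum of others) = 33.7 - 11.5 = 22.2
min_reach = max(0, 11.5 - 22.2) = max(0, -10.7) = 0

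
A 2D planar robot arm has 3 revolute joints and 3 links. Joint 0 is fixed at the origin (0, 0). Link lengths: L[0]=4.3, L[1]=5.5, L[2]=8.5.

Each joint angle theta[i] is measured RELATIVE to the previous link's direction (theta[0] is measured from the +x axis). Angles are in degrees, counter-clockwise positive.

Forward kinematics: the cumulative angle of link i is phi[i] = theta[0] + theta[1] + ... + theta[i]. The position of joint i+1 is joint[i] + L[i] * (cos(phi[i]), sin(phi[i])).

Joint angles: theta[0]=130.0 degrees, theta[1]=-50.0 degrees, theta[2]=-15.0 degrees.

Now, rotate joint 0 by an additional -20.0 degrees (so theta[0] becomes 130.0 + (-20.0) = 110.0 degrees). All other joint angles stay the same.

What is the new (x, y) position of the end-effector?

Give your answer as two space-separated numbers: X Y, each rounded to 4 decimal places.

joint[0] = (0.0000, 0.0000)  (base)
link 0: phi[0] = 110 = 110 deg
  cos(110 deg) = -0.3420, sin(110 deg) = 0.9397
  joint[1] = (0.0000, 0.0000) + 4.3 * (-0.3420, 0.9397) = (0.0000 + -1.4707, 0.0000 + 4.0407) = (-1.4707, 4.0407)
link 1: phi[1] = 110 + -50 = 60 deg
  cos(60 deg) = 0.5000, sin(60 deg) = 0.8660
  joint[2] = (-1.4707, 4.0407) + 5.5 * (0.5000, 0.8660) = (-1.4707 + 2.7500, 4.0407 + 4.7631) = (1.2793, 8.8038)
link 2: phi[2] = 110 + -50 + -15 = 45 deg
  cos(45 deg) = 0.7071, sin(45 deg) = 0.7071
  joint[3] = (1.2793, 8.8038) + 8.5 * (0.7071, 0.7071) = (1.2793 + 6.0104, 8.8038 + 6.0104) = (7.2897, 14.8142)
End effector: (7.2897, 14.8142)

Answer: 7.2897 14.8142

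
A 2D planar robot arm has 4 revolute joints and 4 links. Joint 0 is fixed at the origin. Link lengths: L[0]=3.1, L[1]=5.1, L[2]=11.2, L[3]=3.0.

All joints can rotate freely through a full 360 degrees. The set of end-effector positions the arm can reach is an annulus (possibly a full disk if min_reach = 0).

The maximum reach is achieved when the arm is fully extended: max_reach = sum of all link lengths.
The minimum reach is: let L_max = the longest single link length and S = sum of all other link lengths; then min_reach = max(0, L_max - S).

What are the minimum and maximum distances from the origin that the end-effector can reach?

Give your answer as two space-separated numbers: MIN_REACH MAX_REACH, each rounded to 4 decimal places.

Link lengths: [3.1, 5.1, 11.2, 3.0]
max_reach = 3.1 + 5.1 + 11.2 + 3 = 22.4
L_max = max([3.1, 5.1, 11.2, 3.0]) = 11.2
S (sum of others) = 22.4 - 11.2 = 11.2
min_reach = max(0, 11.2 - 11.2) = max(0, 0) = 0

Answer: 0.0000 22.4000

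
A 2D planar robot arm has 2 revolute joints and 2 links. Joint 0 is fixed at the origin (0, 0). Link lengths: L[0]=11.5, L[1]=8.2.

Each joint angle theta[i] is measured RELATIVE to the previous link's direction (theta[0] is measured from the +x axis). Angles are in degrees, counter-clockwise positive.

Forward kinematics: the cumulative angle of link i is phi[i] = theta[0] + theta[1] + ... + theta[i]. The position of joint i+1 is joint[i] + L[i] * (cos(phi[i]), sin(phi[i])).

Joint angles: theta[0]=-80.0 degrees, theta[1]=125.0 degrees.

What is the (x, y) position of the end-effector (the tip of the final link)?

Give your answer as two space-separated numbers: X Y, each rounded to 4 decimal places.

joint[0] = (0.0000, 0.0000)  (base)
link 0: phi[0] = -80 = -80 deg
  cos(-80 deg) = 0.1736, sin(-80 deg) = -0.9848
  joint[1] = (0.0000, 0.0000) + 11.5 * (0.1736, -0.9848) = (0.0000 + 1.9970, 0.0000 + -11.3253) = (1.9970, -11.3253)
link 1: phi[1] = -80 + 125 = 45 deg
  cos(45 deg) = 0.7071, sin(45 deg) = 0.7071
  joint[2] = (1.9970, -11.3253) + 8.2 * (0.7071, 0.7071) = (1.9970 + 5.7983, -11.3253 + 5.7983) = (7.7952, -5.5270)
End effector: (7.7952, -5.5270)

Answer: 7.7952 -5.5270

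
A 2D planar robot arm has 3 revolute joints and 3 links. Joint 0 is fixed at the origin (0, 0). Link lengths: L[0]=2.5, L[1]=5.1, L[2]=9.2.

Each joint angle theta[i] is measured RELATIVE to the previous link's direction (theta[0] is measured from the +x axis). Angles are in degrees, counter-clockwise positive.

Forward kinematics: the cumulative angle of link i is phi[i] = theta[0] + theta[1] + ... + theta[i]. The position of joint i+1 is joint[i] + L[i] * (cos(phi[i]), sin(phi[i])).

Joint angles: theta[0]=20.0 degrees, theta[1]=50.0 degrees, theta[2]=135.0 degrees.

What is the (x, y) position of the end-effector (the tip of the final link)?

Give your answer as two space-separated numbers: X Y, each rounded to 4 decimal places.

joint[0] = (0.0000, 0.0000)  (base)
link 0: phi[0] = 20 = 20 deg
  cos(20 deg) = 0.9397, sin(20 deg) = 0.3420
  joint[1] = (0.0000, 0.0000) + 2.5 * (0.9397, 0.3420) = (0.0000 + 2.3492, 0.0000 + 0.8551) = (2.3492, 0.8551)
link 1: phi[1] = 20 + 50 = 70 deg
  cos(70 deg) = 0.3420, sin(70 deg) = 0.9397
  joint[2] = (2.3492, 0.8551) + 5.1 * (0.3420, 0.9397) = (2.3492 + 1.7443, 0.8551 + 4.7924) = (4.0935, 5.6475)
link 2: phi[2] = 20 + 50 + 135 = 205 deg
  cos(205 deg) = -0.9063, sin(205 deg) = -0.4226
  joint[3] = (4.0935, 5.6475) + 9.2 * (-0.9063, -0.4226) = (4.0935 + -8.3380, 5.6475 + -3.8881) = (-4.2445, 1.7594)
End effector: (-4.2445, 1.7594)

Answer: -4.2445 1.7594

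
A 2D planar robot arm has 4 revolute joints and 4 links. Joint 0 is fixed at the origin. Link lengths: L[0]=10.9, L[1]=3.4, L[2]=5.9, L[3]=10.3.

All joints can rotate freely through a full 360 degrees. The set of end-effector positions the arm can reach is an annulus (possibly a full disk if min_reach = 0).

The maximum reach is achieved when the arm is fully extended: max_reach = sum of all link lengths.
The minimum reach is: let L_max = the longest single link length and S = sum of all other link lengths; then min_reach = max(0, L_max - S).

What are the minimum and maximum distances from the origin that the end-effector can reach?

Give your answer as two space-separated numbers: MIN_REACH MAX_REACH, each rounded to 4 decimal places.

Answer: 0.0000 30.5000

Derivation:
Link lengths: [10.9, 3.4, 5.9, 10.3]
max_reach = 10.9 + 3.4 + 5.9 + 10.3 = 30.5
L_max = max([10.9, 3.4, 5.9, 10.3]) = 10.9
S (sum of others) = 30.5 - 10.9 = 19.6
min_reach = max(0, 10.9 - 19.6) = max(0, -8.7) = 0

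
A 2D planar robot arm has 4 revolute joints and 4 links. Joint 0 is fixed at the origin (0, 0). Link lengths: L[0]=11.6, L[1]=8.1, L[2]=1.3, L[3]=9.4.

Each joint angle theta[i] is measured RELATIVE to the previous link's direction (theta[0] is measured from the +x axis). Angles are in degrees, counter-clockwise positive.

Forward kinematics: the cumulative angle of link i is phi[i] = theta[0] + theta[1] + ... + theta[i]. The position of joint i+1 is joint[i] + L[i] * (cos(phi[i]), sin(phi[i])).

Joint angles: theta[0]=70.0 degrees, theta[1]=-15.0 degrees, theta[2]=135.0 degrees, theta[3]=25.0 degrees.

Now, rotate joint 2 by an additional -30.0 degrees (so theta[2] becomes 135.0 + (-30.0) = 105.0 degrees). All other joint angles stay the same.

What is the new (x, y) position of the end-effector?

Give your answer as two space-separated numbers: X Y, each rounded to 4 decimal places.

joint[0] = (0.0000, 0.0000)  (base)
link 0: phi[0] = 70 = 70 deg
  cos(70 deg) = 0.3420, sin(70 deg) = 0.9397
  joint[1] = (0.0000, 0.0000) + 11.6 * (0.3420, 0.9397) = (0.0000 + 3.9674, 0.0000 + 10.9004) = (3.9674, 10.9004)
link 1: phi[1] = 70 + -15 = 55 deg
  cos(55 deg) = 0.5736, sin(55 deg) = 0.8192
  joint[2] = (3.9674, 10.9004) + 8.1 * (0.5736, 0.8192) = (3.9674 + 4.6460, 10.9004 + 6.6351) = (8.6134, 17.5356)
link 2: phi[2] = 70 + -15 + 105 = 160 deg
  cos(160 deg) = -0.9397, sin(160 deg) = 0.3420
  joint[3] = (8.6134, 17.5356) + 1.3 * (-0.9397, 0.3420) = (8.6134 + -1.2216, 17.5356 + 0.4446) = (7.3918, 17.9802)
link 3: phi[3] = 70 + -15 + 105 + 25 = 185 deg
  cos(185 deg) = -0.9962, sin(185 deg) = -0.0872
  joint[4] = (7.3918, 17.9802) + 9.4 * (-0.9962, -0.0872) = (7.3918 + -9.3642, 17.9802 + -0.8193) = (-1.9724, 17.1609)
End effector: (-1.9724, 17.1609)

Answer: -1.9724 17.1609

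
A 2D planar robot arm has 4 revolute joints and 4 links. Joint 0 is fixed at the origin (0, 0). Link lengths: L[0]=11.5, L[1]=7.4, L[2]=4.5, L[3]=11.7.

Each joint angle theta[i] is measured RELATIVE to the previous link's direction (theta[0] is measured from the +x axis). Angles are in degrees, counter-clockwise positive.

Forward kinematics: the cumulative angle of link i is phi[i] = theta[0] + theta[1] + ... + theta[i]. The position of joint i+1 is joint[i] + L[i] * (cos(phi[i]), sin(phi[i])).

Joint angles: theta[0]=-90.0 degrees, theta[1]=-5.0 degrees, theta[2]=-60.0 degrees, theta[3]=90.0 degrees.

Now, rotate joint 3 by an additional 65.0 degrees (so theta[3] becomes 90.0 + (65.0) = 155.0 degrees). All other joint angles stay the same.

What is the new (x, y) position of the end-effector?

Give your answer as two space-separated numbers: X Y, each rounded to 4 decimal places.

joint[0] = (0.0000, 0.0000)  (base)
link 0: phi[0] = -90 = -90 deg
  cos(-90 deg) = 0.0000, sin(-90 deg) = -1.0000
  joint[1] = (0.0000, 0.0000) + 11.5 * (0.0000, -1.0000) = (0.0000 + 0.0000, 0.0000 + -11.5000) = (0.0000, -11.5000)
link 1: phi[1] = -90 + -5 = -95 deg
  cos(-95 deg) = -0.0872, sin(-95 deg) = -0.9962
  joint[2] = (0.0000, -11.5000) + 7.4 * (-0.0872, -0.9962) = (0.0000 + -0.6450, -11.5000 + -7.3718) = (-0.6450, -18.8718)
link 2: phi[2] = -90 + -5 + -60 = -155 deg
  cos(-155 deg) = -0.9063, sin(-155 deg) = -0.4226
  joint[3] = (-0.6450, -18.8718) + 4.5 * (-0.9063, -0.4226) = (-0.6450 + -4.0784, -18.8718 + -1.9018) = (-4.7233, -20.7736)
link 3: phi[3] = -90 + -5 + -60 + 155 = 0 deg
  cos(0 deg) = 1.0000, sin(0 deg) = 0.0000
  joint[4] = (-4.7233, -20.7736) + 11.7 * (1.0000, 0.0000) = (-4.7233 + 11.7000, -20.7736 + 0.0000) = (6.9767, -20.7736)
End effector: (6.9767, -20.7736)

Answer: 6.9767 -20.7736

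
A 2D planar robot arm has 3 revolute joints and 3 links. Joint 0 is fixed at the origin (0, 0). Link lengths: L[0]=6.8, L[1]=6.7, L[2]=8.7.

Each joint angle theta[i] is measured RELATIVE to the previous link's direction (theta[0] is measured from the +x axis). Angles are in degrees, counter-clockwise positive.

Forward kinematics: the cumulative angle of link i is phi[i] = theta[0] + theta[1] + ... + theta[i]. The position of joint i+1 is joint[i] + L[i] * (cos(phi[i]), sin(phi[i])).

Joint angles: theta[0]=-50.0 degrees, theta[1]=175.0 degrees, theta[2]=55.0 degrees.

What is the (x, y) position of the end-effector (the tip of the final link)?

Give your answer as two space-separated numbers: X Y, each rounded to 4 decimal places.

Answer: -8.1720 0.2792

Derivation:
joint[0] = (0.0000, 0.0000)  (base)
link 0: phi[0] = -50 = -50 deg
  cos(-50 deg) = 0.6428, sin(-50 deg) = -0.7660
  joint[1] = (0.0000, 0.0000) + 6.8 * (0.6428, -0.7660) = (0.0000 + 4.3710, 0.0000 + -5.2091) = (4.3710, -5.2091)
link 1: phi[1] = -50 + 175 = 125 deg
  cos(125 deg) = -0.5736, sin(125 deg) = 0.8192
  joint[2] = (4.3710, -5.2091) + 6.7 * (-0.5736, 0.8192) = (4.3710 + -3.8430, -5.2091 + 5.4883) = (0.5280, 0.2792)
link 2: phi[2] = -50 + 175 + 55 = 180 deg
  cos(180 deg) = -1.0000, sin(180 deg) = 0.0000
  joint[3] = (0.5280, 0.2792) + 8.7 * (-1.0000, 0.0000) = (0.5280 + -8.7000, 0.2792 + 0.0000) = (-8.1720, 0.2792)
End effector: (-8.1720, 0.2792)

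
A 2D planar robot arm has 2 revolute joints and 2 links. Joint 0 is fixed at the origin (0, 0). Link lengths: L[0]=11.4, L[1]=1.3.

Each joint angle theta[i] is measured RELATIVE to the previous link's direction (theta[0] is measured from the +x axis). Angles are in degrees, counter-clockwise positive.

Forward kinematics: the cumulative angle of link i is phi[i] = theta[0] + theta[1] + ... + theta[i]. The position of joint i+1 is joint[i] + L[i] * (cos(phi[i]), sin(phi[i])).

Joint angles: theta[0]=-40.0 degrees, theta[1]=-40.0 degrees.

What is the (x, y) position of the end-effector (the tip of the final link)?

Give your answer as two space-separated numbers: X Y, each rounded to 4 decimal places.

joint[0] = (0.0000, 0.0000)  (base)
link 0: phi[0] = -40 = -40 deg
  cos(-40 deg) = 0.7660, sin(-40 deg) = -0.6428
  joint[1] = (0.0000, 0.0000) + 11.4 * (0.7660, -0.6428) = (0.0000 + 8.7329, 0.0000 + -7.3278) = (8.7329, -7.3278)
link 1: phi[1] = -40 + -40 = -80 deg
  cos(-80 deg) = 0.1736, sin(-80 deg) = -0.9848
  joint[2] = (8.7329, -7.3278) + 1.3 * (0.1736, -0.9848) = (8.7329 + 0.2257, -7.3278 + -1.2803) = (8.9586, -8.6080)
End effector: (8.9586, -8.6080)

Answer: 8.9586 -8.6080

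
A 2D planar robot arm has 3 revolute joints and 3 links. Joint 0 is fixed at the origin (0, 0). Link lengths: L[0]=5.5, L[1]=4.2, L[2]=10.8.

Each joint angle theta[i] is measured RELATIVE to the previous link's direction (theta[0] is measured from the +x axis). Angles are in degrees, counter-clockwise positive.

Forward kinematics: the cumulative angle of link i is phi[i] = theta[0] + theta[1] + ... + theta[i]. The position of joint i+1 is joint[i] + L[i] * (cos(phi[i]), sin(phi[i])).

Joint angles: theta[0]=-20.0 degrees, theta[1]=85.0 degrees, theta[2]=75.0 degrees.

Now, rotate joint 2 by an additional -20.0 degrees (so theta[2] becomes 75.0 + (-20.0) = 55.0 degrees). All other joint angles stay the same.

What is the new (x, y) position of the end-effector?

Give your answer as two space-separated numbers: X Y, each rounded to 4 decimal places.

joint[0] = (0.0000, 0.0000)  (base)
link 0: phi[0] = -20 = -20 deg
  cos(-20 deg) = 0.9397, sin(-20 deg) = -0.3420
  joint[1] = (0.0000, 0.0000) + 5.5 * (0.9397, -0.3420) = (0.0000 + 5.1683, 0.0000 + -1.8811) = (5.1683, -1.8811)
link 1: phi[1] = -20 + 85 = 65 deg
  cos(65 deg) = 0.4226, sin(65 deg) = 0.9063
  joint[2] = (5.1683, -1.8811) + 4.2 * (0.4226, 0.9063) = (5.1683 + 1.7750, -1.8811 + 3.8065) = (6.9433, 1.9254)
link 2: phi[2] = -20 + 85 + 55 = 120 deg
  cos(120 deg) = -0.5000, sin(120 deg) = 0.8660
  joint[3] = (6.9433, 1.9254) + 10.8 * (-0.5000, 0.8660) = (6.9433 + -5.4000, 1.9254 + 9.3531) = (1.5433, 11.2785)
End effector: (1.5433, 11.2785)

Answer: 1.5433 11.2785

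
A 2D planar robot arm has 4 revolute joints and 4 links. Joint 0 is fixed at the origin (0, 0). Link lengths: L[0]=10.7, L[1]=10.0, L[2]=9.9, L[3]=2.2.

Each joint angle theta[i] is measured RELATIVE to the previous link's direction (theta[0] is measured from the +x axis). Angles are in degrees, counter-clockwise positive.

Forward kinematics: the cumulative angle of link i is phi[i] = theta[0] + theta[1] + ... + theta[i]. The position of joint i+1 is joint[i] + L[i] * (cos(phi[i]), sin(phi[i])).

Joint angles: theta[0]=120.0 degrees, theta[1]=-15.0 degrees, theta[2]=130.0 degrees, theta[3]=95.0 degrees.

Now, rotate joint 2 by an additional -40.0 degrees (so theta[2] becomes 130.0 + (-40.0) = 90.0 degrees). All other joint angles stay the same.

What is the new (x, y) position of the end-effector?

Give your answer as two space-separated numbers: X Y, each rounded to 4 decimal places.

Answer: -16.7484 14.2961

Derivation:
joint[0] = (0.0000, 0.0000)  (base)
link 0: phi[0] = 120 = 120 deg
  cos(120 deg) = -0.5000, sin(120 deg) = 0.8660
  joint[1] = (0.0000, 0.0000) + 10.7 * (-0.5000, 0.8660) = (0.0000 + -5.3500, 0.0000 + 9.2665) = (-5.3500, 9.2665)
link 1: phi[1] = 120 + -15 = 105 deg
  cos(105 deg) = -0.2588, sin(105 deg) = 0.9659
  joint[2] = (-5.3500, 9.2665) + 10 * (-0.2588, 0.9659) = (-5.3500 + -2.5882, 9.2665 + 9.6593) = (-7.9382, 18.9257)
link 2: phi[2] = 120 + -15 + 90 = 195 deg
  cos(195 deg) = -0.9659, sin(195 deg) = -0.2588
  joint[3] = (-7.9382, 18.9257) + 9.9 * (-0.9659, -0.2588) = (-7.9382 + -9.5627, 18.9257 + -2.5623) = (-17.5009, 16.3634)
link 3: phi[3] = 120 + -15 + 90 + 95 = 290 deg
  cos(290 deg) = 0.3420, sin(290 deg) = -0.9397
  joint[4] = (-17.5009, 16.3634) + 2.2 * (0.3420, -0.9397) = (-17.5009 + 0.7524, 16.3634 + -2.0673) = (-16.7484, 14.2961)
End effector: (-16.7484, 14.2961)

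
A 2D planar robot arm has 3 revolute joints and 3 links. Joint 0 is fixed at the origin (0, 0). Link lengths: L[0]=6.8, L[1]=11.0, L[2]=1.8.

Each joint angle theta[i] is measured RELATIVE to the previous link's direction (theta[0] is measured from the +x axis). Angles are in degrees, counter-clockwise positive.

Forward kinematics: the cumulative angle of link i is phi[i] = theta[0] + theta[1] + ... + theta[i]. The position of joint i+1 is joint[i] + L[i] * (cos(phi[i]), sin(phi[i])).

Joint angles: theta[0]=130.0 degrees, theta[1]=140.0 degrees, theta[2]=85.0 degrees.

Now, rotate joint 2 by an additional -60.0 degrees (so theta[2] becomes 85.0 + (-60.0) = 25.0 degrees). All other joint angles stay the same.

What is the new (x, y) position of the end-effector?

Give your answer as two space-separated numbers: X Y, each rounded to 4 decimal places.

joint[0] = (0.0000, 0.0000)  (base)
link 0: phi[0] = 130 = 130 deg
  cos(130 deg) = -0.6428, sin(130 deg) = 0.7660
  joint[1] = (0.0000, 0.0000) + 6.8 * (-0.6428, 0.7660) = (0.0000 + -4.3710, 0.0000 + 5.2091) = (-4.3710, 5.2091)
link 1: phi[1] = 130 + 140 = 270 deg
  cos(270 deg) = -0.0000, sin(270 deg) = -1.0000
  joint[2] = (-4.3710, 5.2091) + 11 * (-0.0000, -1.0000) = (-4.3710 + -0.0000, 5.2091 + -11.0000) = (-4.3710, -5.7909)
link 2: phi[2] = 130 + 140 + 25 = 295 deg
  cos(295 deg) = 0.4226, sin(295 deg) = -0.9063
  joint[3] = (-4.3710, -5.7909) + 1.8 * (0.4226, -0.9063) = (-4.3710 + 0.7607, -5.7909 + -1.6314) = (-3.6102, -7.4223)
End effector: (-3.6102, -7.4223)

Answer: -3.6102 -7.4223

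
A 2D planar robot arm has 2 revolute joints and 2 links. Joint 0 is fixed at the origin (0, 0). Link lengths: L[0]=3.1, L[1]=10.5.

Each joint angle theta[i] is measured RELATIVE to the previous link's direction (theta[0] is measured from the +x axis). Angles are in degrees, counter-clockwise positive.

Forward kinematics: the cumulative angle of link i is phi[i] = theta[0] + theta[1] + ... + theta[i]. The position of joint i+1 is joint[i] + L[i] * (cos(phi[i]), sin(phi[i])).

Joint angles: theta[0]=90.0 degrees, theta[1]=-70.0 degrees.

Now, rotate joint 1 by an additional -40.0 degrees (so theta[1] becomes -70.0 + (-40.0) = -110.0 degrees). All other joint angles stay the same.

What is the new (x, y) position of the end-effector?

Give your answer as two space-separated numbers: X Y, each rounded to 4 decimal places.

joint[0] = (0.0000, 0.0000)  (base)
link 0: phi[0] = 90 = 90 deg
  cos(90 deg) = 0.0000, sin(90 deg) = 1.0000
  joint[1] = (0.0000, 0.0000) + 3.1 * (0.0000, 1.0000) = (0.0000 + 0.0000, 0.0000 + 3.1000) = (0.0000, 3.1000)
link 1: phi[1] = 90 + -110 = -20 deg
  cos(-20 deg) = 0.9397, sin(-20 deg) = -0.3420
  joint[2] = (0.0000, 3.1000) + 10.5 * (0.9397, -0.3420) = (0.0000 + 9.8668, 3.1000 + -3.5912) = (9.8668, -0.4912)
End effector: (9.8668, -0.4912)

Answer: 9.8668 -0.4912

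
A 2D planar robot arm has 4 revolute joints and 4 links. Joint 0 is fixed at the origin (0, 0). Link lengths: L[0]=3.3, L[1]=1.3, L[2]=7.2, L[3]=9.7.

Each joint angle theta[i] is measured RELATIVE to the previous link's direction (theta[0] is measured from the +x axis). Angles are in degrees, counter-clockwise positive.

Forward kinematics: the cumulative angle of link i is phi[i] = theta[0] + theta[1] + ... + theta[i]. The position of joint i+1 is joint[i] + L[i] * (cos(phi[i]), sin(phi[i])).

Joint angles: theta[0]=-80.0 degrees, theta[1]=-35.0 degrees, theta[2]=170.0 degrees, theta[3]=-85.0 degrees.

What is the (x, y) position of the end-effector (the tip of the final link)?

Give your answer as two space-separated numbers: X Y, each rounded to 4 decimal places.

Answer: 12.5538 -3.3802

Derivation:
joint[0] = (0.0000, 0.0000)  (base)
link 0: phi[0] = -80 = -80 deg
  cos(-80 deg) = 0.1736, sin(-80 deg) = -0.9848
  joint[1] = (0.0000, 0.0000) + 3.3 * (0.1736, -0.9848) = (0.0000 + 0.5730, 0.0000 + -3.2499) = (0.5730, -3.2499)
link 1: phi[1] = -80 + -35 = -115 deg
  cos(-115 deg) = -0.4226, sin(-115 deg) = -0.9063
  joint[2] = (0.5730, -3.2499) + 1.3 * (-0.4226, -0.9063) = (0.5730 + -0.5494, -3.2499 + -1.1782) = (0.0236, -4.4281)
link 2: phi[2] = -80 + -35 + 170 = 55 deg
  cos(55 deg) = 0.5736, sin(55 deg) = 0.8192
  joint[3] = (0.0236, -4.4281) + 7.2 * (0.5736, 0.8192) = (0.0236 + 4.1298, -4.4281 + 5.8979) = (4.1534, 1.4698)
link 3: phi[3] = -80 + -35 + 170 + -85 = -30 deg
  cos(-30 deg) = 0.8660, sin(-30 deg) = -0.5000
  joint[4] = (4.1534, 1.4698) + 9.7 * (0.8660, -0.5000) = (4.1534 + 8.4004, 1.4698 + -4.8500) = (12.5538, -3.3802)
End effector: (12.5538, -3.3802)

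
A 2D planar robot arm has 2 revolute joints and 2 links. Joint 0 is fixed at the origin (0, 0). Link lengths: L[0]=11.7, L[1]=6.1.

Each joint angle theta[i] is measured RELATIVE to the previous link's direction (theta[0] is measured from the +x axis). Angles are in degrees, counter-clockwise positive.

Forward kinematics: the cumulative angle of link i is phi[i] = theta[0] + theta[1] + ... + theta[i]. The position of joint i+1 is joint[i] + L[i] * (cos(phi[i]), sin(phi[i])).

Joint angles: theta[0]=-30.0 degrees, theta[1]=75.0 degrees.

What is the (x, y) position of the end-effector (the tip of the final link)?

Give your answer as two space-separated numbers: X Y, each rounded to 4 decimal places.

joint[0] = (0.0000, 0.0000)  (base)
link 0: phi[0] = -30 = -30 deg
  cos(-30 deg) = 0.8660, sin(-30 deg) = -0.5000
  joint[1] = (0.0000, 0.0000) + 11.7 * (0.8660, -0.5000) = (0.0000 + 10.1325, 0.0000 + -5.8500) = (10.1325, -5.8500)
link 1: phi[1] = -30 + 75 = 45 deg
  cos(45 deg) = 0.7071, sin(45 deg) = 0.7071
  joint[2] = (10.1325, -5.8500) + 6.1 * (0.7071, 0.7071) = (10.1325 + 4.3134, -5.8500 + 4.3134) = (14.4458, -1.5366)
End effector: (14.4458, -1.5366)

Answer: 14.4458 -1.5366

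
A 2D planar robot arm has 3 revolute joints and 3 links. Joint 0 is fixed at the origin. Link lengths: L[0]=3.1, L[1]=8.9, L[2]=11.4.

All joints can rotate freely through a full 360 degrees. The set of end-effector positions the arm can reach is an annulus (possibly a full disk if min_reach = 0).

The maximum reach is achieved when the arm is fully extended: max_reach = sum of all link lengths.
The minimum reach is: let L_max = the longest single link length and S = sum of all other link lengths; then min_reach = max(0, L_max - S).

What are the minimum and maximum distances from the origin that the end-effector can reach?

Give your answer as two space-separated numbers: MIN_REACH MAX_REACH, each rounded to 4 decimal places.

Link lengths: [3.1, 8.9, 11.4]
max_reach = 3.1 + 8.9 + 11.4 = 23.4
L_max = max([3.1, 8.9, 11.4]) = 11.4
S (sum of others) = 23.4 - 11.4 = 12
min_reach = max(0, 11.4 - 12) = max(0, -0.6) = 0

Answer: 0.0000 23.4000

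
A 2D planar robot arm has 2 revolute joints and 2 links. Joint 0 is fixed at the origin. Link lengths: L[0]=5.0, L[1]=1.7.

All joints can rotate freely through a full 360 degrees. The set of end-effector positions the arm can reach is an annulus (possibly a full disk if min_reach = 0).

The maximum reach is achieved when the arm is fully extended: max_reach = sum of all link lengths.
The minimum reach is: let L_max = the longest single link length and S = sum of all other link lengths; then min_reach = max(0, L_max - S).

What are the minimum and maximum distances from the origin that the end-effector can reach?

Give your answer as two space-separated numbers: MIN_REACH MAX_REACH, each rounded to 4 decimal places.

Link lengths: [5.0, 1.7]
max_reach = 5 + 1.7 = 6.7
L_max = max([5.0, 1.7]) = 5
S (sum of others) = 6.7 - 5 = 1.7
min_reach = max(0, 5 - 1.7) = max(0, 3.3) = 3.3

Answer: 3.3000 6.7000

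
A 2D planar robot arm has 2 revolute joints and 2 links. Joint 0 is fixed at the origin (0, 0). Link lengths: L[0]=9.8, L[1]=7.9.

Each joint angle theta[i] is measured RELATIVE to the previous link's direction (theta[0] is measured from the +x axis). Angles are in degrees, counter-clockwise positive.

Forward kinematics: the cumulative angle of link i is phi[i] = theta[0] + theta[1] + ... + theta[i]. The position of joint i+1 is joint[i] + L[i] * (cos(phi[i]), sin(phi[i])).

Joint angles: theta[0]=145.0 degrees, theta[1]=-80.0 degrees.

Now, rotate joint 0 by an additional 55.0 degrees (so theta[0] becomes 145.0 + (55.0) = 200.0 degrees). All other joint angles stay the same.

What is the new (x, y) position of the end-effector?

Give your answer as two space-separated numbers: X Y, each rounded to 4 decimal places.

joint[0] = (0.0000, 0.0000)  (base)
link 0: phi[0] = 200 = 200 deg
  cos(200 deg) = -0.9397, sin(200 deg) = -0.3420
  joint[1] = (0.0000, 0.0000) + 9.8 * (-0.9397, -0.3420) = (0.0000 + -9.2090, 0.0000 + -3.3518) = (-9.2090, -3.3518)
link 1: phi[1] = 200 + -80 = 120 deg
  cos(120 deg) = -0.5000, sin(120 deg) = 0.8660
  joint[2] = (-9.2090, -3.3518) + 7.9 * (-0.5000, 0.8660) = (-9.2090 + -3.9500, -3.3518 + 6.8416) = (-13.1590, 3.4898)
End effector: (-13.1590, 3.4898)

Answer: -13.1590 3.4898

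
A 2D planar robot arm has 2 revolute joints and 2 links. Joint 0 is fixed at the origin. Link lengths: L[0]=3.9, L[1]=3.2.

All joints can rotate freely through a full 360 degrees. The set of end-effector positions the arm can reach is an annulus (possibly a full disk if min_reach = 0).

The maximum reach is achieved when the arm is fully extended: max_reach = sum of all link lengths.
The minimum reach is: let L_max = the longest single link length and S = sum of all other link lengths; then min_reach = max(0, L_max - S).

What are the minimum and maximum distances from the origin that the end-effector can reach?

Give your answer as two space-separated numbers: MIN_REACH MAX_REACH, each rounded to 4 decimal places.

Link lengths: [3.9, 3.2]
max_reach = 3.9 + 3.2 = 7.1
L_max = max([3.9, 3.2]) = 3.9
S (sum of others) = 7.1 - 3.9 = 3.2
min_reach = max(0, 3.9 - 3.2) = max(0, 0.7) = 0.7

Answer: 0.7000 7.1000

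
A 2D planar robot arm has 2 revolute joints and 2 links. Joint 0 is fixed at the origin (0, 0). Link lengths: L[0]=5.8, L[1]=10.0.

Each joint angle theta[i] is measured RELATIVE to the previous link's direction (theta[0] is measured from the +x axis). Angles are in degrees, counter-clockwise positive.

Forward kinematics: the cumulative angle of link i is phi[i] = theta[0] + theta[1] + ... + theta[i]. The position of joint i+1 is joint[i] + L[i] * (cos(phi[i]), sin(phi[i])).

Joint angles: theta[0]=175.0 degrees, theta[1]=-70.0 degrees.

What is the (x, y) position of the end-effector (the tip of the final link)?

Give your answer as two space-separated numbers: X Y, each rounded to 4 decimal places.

joint[0] = (0.0000, 0.0000)  (base)
link 0: phi[0] = 175 = 175 deg
  cos(175 deg) = -0.9962, sin(175 deg) = 0.0872
  joint[1] = (0.0000, 0.0000) + 5.8 * (-0.9962, 0.0872) = (0.0000 + -5.7779, 0.0000 + 0.5055) = (-5.7779, 0.5055)
link 1: phi[1] = 175 + -70 = 105 deg
  cos(105 deg) = -0.2588, sin(105 deg) = 0.9659
  joint[2] = (-5.7779, 0.5055) + 10 * (-0.2588, 0.9659) = (-5.7779 + -2.5882, 0.5055 + 9.6593) = (-8.3661, 10.1648)
End effector: (-8.3661, 10.1648)

Answer: -8.3661 10.1648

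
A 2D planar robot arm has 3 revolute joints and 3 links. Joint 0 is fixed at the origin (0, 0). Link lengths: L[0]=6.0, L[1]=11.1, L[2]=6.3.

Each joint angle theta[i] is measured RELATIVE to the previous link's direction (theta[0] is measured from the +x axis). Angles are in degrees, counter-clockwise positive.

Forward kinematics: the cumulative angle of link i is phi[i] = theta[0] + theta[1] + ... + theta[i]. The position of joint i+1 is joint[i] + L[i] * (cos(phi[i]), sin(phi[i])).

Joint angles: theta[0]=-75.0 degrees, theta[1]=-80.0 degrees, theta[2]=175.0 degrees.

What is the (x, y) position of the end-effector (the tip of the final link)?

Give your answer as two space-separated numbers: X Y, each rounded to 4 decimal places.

joint[0] = (0.0000, 0.0000)  (base)
link 0: phi[0] = -75 = -75 deg
  cos(-75 deg) = 0.2588, sin(-75 deg) = -0.9659
  joint[1] = (0.0000, 0.0000) + 6 * (0.2588, -0.9659) = (0.0000 + 1.5529, 0.0000 + -5.7956) = (1.5529, -5.7956)
link 1: phi[1] = -75 + -80 = -155 deg
  cos(-155 deg) = -0.9063, sin(-155 deg) = -0.4226
  joint[2] = (1.5529, -5.7956) + 11.1 * (-0.9063, -0.4226) = (1.5529 + -10.0600, -5.7956 + -4.6911) = (-8.5071, -10.4866)
link 2: phi[2] = -75 + -80 + 175 = 20 deg
  cos(20 deg) = 0.9397, sin(20 deg) = 0.3420
  joint[3] = (-8.5071, -10.4866) + 6.3 * (0.9397, 0.3420) = (-8.5071 + 5.9201, -10.4866 + 2.1547) = (-2.5870, -8.3319)
End effector: (-2.5870, -8.3319)

Answer: -2.5870 -8.3319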